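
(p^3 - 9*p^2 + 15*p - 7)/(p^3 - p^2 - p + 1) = (p - 7)/(p + 1)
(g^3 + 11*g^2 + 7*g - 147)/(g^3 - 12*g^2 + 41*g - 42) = (g^2 + 14*g + 49)/(g^2 - 9*g + 14)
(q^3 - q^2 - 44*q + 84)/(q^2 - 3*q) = (q^3 - q^2 - 44*q + 84)/(q*(q - 3))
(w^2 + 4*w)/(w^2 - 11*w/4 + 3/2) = 4*w*(w + 4)/(4*w^2 - 11*w + 6)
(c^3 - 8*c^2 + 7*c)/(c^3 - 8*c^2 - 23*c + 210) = c*(c - 1)/(c^2 - c - 30)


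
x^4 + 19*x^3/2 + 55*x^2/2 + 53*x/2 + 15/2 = (x + 1/2)*(x + 1)*(x + 3)*(x + 5)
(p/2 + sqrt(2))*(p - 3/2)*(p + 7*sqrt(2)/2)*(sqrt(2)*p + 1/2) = sqrt(2)*p^4/2 - 3*sqrt(2)*p^3/4 + 23*p^3/4 - 69*p^2/8 + 67*sqrt(2)*p^2/8 - 201*sqrt(2)*p/16 + 7*p/2 - 21/4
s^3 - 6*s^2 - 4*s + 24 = (s - 6)*(s - 2)*(s + 2)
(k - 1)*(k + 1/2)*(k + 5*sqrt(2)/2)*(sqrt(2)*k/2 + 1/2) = sqrt(2)*k^4/2 - sqrt(2)*k^3/4 + 3*k^3 - 3*k^2/2 + sqrt(2)*k^2 - 3*k/2 - 5*sqrt(2)*k/8 - 5*sqrt(2)/8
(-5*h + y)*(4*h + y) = -20*h^2 - h*y + y^2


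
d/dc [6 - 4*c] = -4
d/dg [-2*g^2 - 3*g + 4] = -4*g - 3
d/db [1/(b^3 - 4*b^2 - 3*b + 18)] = (-3*b^2 + 8*b + 3)/(b^3 - 4*b^2 - 3*b + 18)^2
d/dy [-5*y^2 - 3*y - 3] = -10*y - 3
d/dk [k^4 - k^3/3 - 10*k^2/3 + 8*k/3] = 4*k^3 - k^2 - 20*k/3 + 8/3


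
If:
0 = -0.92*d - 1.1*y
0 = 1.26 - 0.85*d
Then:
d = 1.48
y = -1.24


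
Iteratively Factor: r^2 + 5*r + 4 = (r + 1)*(r + 4)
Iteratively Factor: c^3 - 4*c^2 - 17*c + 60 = (c - 3)*(c^2 - c - 20) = (c - 5)*(c - 3)*(c + 4)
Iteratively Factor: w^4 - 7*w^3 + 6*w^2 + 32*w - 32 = (w - 1)*(w^3 - 6*w^2 + 32) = (w - 4)*(w - 1)*(w^2 - 2*w - 8) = (w - 4)*(w - 1)*(w + 2)*(w - 4)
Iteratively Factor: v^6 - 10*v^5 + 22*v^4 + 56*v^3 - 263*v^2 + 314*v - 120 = (v - 1)*(v^5 - 9*v^4 + 13*v^3 + 69*v^2 - 194*v + 120) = (v - 5)*(v - 1)*(v^4 - 4*v^3 - 7*v^2 + 34*v - 24) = (v - 5)*(v - 1)^2*(v^3 - 3*v^2 - 10*v + 24) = (v - 5)*(v - 2)*(v - 1)^2*(v^2 - v - 12) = (v - 5)*(v - 2)*(v - 1)^2*(v + 3)*(v - 4)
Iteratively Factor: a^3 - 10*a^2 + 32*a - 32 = (a - 4)*(a^2 - 6*a + 8) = (a - 4)^2*(a - 2)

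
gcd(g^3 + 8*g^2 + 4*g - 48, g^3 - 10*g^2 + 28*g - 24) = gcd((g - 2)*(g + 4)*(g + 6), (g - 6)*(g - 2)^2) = g - 2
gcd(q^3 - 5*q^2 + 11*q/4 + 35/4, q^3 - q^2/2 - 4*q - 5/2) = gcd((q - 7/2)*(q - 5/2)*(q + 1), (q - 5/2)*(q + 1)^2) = q^2 - 3*q/2 - 5/2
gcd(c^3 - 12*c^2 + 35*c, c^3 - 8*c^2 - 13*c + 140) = c^2 - 12*c + 35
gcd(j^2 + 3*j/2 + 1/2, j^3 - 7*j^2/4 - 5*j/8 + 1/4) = j + 1/2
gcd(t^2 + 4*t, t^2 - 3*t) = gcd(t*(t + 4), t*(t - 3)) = t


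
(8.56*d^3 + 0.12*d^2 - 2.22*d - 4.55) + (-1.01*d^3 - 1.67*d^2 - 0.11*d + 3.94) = 7.55*d^3 - 1.55*d^2 - 2.33*d - 0.61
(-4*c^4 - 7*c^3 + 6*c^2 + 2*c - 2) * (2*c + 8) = -8*c^5 - 46*c^4 - 44*c^3 + 52*c^2 + 12*c - 16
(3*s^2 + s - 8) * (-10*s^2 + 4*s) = -30*s^4 + 2*s^3 + 84*s^2 - 32*s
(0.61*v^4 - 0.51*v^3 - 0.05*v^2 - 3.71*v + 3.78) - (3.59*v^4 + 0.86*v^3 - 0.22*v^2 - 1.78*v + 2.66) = -2.98*v^4 - 1.37*v^3 + 0.17*v^2 - 1.93*v + 1.12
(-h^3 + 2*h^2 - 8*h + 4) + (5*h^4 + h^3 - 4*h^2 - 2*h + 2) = 5*h^4 - 2*h^2 - 10*h + 6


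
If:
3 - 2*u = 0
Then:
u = 3/2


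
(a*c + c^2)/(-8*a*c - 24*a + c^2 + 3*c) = c*(-a - c)/(8*a*c + 24*a - c^2 - 3*c)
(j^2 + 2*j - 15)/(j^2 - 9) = (j + 5)/(j + 3)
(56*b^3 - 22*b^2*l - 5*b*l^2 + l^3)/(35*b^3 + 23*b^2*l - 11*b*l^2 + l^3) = (8*b^2 - 2*b*l - l^2)/(5*b^2 + 4*b*l - l^2)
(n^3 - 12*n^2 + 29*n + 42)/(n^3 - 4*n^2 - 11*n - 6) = (n - 7)/(n + 1)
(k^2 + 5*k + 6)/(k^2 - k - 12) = (k + 2)/(k - 4)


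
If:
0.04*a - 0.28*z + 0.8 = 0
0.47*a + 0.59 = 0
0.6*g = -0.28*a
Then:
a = -1.26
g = 0.59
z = 2.68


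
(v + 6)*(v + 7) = v^2 + 13*v + 42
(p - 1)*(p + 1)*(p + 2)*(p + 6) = p^4 + 8*p^3 + 11*p^2 - 8*p - 12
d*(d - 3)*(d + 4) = d^3 + d^2 - 12*d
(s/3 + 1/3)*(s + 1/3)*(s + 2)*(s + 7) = s^4/3 + 31*s^3/9 + 79*s^2/9 + 65*s/9 + 14/9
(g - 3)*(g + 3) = g^2 - 9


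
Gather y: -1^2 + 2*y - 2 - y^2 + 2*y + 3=-y^2 + 4*y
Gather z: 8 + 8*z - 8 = 8*z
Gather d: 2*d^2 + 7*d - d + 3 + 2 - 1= 2*d^2 + 6*d + 4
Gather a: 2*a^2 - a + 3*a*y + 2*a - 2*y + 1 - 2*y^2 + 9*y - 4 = 2*a^2 + a*(3*y + 1) - 2*y^2 + 7*y - 3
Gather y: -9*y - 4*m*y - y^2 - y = -y^2 + y*(-4*m - 10)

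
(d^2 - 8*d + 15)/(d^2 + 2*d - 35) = (d - 3)/(d + 7)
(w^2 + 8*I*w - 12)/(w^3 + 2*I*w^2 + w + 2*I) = (w + 6*I)/(w^2 + 1)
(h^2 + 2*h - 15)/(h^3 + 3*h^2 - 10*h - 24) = (h + 5)/(h^2 + 6*h + 8)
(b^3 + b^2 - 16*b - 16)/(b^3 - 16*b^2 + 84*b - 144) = (b^2 + 5*b + 4)/(b^2 - 12*b + 36)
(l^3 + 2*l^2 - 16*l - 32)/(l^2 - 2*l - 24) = (l^2 - 2*l - 8)/(l - 6)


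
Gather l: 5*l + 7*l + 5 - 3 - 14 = 12*l - 12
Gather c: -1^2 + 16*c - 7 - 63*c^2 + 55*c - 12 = -63*c^2 + 71*c - 20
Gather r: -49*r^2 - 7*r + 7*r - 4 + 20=16 - 49*r^2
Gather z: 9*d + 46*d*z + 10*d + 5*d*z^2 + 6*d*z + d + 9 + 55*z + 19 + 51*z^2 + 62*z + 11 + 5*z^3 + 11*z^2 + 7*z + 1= 20*d + 5*z^3 + z^2*(5*d + 62) + z*(52*d + 124) + 40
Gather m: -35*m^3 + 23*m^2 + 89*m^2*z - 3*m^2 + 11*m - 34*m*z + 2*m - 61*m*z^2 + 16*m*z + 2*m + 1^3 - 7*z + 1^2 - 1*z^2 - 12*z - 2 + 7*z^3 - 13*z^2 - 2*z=-35*m^3 + m^2*(89*z + 20) + m*(-61*z^2 - 18*z + 15) + 7*z^3 - 14*z^2 - 21*z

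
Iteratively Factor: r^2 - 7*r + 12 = (r - 3)*(r - 4)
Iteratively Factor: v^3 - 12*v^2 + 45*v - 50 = (v - 2)*(v^2 - 10*v + 25) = (v - 5)*(v - 2)*(v - 5)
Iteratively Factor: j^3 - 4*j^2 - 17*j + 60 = (j - 5)*(j^2 + j - 12) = (j - 5)*(j - 3)*(j + 4)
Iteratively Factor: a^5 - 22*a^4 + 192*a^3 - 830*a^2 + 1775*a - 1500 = (a - 3)*(a^4 - 19*a^3 + 135*a^2 - 425*a + 500) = (a - 4)*(a - 3)*(a^3 - 15*a^2 + 75*a - 125) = (a - 5)*(a - 4)*(a - 3)*(a^2 - 10*a + 25) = (a - 5)^2*(a - 4)*(a - 3)*(a - 5)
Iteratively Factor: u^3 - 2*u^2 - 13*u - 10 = (u - 5)*(u^2 + 3*u + 2) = (u - 5)*(u + 1)*(u + 2)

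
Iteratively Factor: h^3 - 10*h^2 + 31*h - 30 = (h - 3)*(h^2 - 7*h + 10) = (h - 5)*(h - 3)*(h - 2)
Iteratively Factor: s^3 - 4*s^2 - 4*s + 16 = (s - 4)*(s^2 - 4) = (s - 4)*(s + 2)*(s - 2)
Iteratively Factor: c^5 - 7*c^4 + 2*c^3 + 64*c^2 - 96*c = (c)*(c^4 - 7*c^3 + 2*c^2 + 64*c - 96) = c*(c - 4)*(c^3 - 3*c^2 - 10*c + 24) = c*(c - 4)*(c + 3)*(c^2 - 6*c + 8) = c*(c - 4)^2*(c + 3)*(c - 2)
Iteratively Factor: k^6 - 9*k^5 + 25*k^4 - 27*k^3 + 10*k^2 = (k)*(k^5 - 9*k^4 + 25*k^3 - 27*k^2 + 10*k) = k*(k - 5)*(k^4 - 4*k^3 + 5*k^2 - 2*k) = k*(k - 5)*(k - 1)*(k^3 - 3*k^2 + 2*k) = k*(k - 5)*(k - 1)^2*(k^2 - 2*k) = k*(k - 5)*(k - 2)*(k - 1)^2*(k)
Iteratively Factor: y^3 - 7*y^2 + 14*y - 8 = (y - 2)*(y^2 - 5*y + 4) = (y - 4)*(y - 2)*(y - 1)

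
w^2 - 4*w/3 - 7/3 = (w - 7/3)*(w + 1)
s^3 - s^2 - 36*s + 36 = (s - 6)*(s - 1)*(s + 6)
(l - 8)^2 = l^2 - 16*l + 64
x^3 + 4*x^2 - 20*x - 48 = (x - 4)*(x + 2)*(x + 6)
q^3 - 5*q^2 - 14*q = q*(q - 7)*(q + 2)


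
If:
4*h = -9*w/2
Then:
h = -9*w/8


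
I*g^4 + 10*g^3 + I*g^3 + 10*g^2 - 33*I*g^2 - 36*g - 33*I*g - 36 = (g - 4*I)*(g - 3*I)^2*(I*g + I)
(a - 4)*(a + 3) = a^2 - a - 12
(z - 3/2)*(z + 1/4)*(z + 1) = z^3 - z^2/4 - 13*z/8 - 3/8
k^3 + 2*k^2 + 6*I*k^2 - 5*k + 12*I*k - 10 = (k + 2)*(k + I)*(k + 5*I)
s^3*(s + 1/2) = s^4 + s^3/2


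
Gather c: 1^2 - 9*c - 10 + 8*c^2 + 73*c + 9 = 8*c^2 + 64*c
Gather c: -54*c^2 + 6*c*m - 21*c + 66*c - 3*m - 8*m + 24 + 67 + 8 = -54*c^2 + c*(6*m + 45) - 11*m + 99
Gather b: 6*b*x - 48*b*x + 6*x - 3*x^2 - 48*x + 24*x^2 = -42*b*x + 21*x^2 - 42*x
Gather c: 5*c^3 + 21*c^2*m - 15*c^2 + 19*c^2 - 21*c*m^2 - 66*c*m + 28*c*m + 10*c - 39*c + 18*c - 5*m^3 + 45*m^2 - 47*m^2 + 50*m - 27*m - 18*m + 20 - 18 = 5*c^3 + c^2*(21*m + 4) + c*(-21*m^2 - 38*m - 11) - 5*m^3 - 2*m^2 + 5*m + 2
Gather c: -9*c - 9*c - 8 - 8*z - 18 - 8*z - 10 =-18*c - 16*z - 36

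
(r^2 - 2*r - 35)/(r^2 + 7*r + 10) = (r - 7)/(r + 2)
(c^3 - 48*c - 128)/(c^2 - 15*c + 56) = (c^2 + 8*c + 16)/(c - 7)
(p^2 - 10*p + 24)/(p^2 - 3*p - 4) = (p - 6)/(p + 1)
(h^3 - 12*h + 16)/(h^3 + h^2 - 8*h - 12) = (h^3 - 12*h + 16)/(h^3 + h^2 - 8*h - 12)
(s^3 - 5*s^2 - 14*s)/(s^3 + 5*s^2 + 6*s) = (s - 7)/(s + 3)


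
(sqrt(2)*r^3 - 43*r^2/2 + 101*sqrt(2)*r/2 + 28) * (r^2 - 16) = sqrt(2)*r^5 - 43*r^4/2 + 69*sqrt(2)*r^3/2 + 372*r^2 - 808*sqrt(2)*r - 448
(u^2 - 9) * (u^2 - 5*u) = u^4 - 5*u^3 - 9*u^2 + 45*u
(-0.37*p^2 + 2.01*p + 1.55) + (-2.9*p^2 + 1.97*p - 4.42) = -3.27*p^2 + 3.98*p - 2.87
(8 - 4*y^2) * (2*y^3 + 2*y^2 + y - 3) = -8*y^5 - 8*y^4 + 12*y^3 + 28*y^2 + 8*y - 24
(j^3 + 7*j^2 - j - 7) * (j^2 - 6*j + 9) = j^5 + j^4 - 34*j^3 + 62*j^2 + 33*j - 63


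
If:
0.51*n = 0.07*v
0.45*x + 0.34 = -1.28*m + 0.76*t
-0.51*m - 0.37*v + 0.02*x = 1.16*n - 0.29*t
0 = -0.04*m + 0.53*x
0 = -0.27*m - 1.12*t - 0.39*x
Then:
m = -0.22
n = 0.03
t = 0.06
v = 0.25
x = -0.02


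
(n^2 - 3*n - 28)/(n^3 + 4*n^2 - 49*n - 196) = 1/(n + 7)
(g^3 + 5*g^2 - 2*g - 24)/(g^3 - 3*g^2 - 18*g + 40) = (g + 3)/(g - 5)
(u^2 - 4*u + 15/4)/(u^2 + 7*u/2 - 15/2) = (u - 5/2)/(u + 5)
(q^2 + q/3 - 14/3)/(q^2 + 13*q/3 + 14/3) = (q - 2)/(q + 2)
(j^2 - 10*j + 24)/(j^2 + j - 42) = (j - 4)/(j + 7)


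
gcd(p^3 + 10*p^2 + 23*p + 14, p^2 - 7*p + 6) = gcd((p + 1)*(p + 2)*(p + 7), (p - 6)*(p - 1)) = 1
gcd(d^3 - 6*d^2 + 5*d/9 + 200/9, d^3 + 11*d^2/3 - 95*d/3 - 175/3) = d^2 - 10*d/3 - 25/3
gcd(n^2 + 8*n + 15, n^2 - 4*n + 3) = 1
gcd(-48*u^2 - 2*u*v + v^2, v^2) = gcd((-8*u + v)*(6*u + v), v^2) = 1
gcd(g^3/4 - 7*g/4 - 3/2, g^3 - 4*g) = g + 2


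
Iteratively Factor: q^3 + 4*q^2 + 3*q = (q + 1)*(q^2 + 3*q) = (q + 1)*(q + 3)*(q)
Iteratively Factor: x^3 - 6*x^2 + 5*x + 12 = (x - 3)*(x^2 - 3*x - 4) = (x - 4)*(x - 3)*(x + 1)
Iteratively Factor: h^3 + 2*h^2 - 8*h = (h + 4)*(h^2 - 2*h) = (h - 2)*(h + 4)*(h)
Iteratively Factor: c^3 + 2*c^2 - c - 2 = (c - 1)*(c^2 + 3*c + 2) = (c - 1)*(c + 2)*(c + 1)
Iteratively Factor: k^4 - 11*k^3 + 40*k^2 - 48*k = (k - 4)*(k^3 - 7*k^2 + 12*k) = (k - 4)*(k - 3)*(k^2 - 4*k) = k*(k - 4)*(k - 3)*(k - 4)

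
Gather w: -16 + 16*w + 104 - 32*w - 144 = -16*w - 56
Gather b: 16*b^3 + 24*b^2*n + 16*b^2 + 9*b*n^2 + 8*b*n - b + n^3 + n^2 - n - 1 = 16*b^3 + b^2*(24*n + 16) + b*(9*n^2 + 8*n - 1) + n^3 + n^2 - n - 1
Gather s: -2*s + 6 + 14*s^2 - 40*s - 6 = 14*s^2 - 42*s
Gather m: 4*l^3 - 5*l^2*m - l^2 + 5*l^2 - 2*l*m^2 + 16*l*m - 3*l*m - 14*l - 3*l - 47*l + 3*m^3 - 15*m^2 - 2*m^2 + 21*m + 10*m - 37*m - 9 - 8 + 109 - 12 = 4*l^3 + 4*l^2 - 64*l + 3*m^3 + m^2*(-2*l - 17) + m*(-5*l^2 + 13*l - 6) + 80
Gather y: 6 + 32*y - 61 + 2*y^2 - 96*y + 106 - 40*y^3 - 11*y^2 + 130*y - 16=-40*y^3 - 9*y^2 + 66*y + 35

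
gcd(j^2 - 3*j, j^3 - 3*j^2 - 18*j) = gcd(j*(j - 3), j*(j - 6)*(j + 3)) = j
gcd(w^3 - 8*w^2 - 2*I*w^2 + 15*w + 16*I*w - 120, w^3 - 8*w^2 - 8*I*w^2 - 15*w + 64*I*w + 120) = w^2 + w*(-8 - 5*I) + 40*I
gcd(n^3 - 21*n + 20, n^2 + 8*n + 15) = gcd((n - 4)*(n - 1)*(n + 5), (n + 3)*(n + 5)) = n + 5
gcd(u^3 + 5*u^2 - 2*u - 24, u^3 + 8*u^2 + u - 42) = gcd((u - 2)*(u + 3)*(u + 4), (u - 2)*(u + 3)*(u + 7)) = u^2 + u - 6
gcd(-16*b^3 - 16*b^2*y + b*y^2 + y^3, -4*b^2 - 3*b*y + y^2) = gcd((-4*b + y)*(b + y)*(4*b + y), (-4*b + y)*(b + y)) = -4*b^2 - 3*b*y + y^2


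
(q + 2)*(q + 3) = q^2 + 5*q + 6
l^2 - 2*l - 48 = (l - 8)*(l + 6)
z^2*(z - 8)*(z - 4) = z^4 - 12*z^3 + 32*z^2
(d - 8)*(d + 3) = d^2 - 5*d - 24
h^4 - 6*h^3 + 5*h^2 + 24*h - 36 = (h - 3)^2*(h - 2)*(h + 2)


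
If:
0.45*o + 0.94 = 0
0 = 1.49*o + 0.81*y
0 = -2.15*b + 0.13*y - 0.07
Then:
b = 0.20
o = -2.09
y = 3.84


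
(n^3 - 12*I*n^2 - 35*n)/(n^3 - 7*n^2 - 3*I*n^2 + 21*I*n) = (n^2 - 12*I*n - 35)/(n^2 - 7*n - 3*I*n + 21*I)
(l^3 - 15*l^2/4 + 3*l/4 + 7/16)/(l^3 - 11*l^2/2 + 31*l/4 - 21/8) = (4*l + 1)/(2*(2*l - 3))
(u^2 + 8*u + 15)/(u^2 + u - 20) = (u + 3)/(u - 4)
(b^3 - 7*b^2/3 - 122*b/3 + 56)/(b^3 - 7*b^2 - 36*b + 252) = (b - 4/3)/(b - 6)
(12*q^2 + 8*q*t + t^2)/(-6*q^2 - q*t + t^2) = (-6*q - t)/(3*q - t)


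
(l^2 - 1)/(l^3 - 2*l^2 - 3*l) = (l - 1)/(l*(l - 3))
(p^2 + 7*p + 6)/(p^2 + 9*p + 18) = (p + 1)/(p + 3)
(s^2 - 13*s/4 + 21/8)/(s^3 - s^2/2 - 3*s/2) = (s - 7/4)/(s*(s + 1))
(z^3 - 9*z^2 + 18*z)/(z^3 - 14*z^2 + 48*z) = (z - 3)/(z - 8)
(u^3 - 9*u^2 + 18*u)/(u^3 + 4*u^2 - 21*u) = (u - 6)/(u + 7)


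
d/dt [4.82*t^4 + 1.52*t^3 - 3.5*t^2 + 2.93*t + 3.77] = 19.28*t^3 + 4.56*t^2 - 7.0*t + 2.93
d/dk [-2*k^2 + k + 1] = 1 - 4*k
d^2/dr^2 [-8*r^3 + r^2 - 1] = 2 - 48*r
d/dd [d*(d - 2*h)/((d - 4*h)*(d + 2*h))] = 16*h^2*(-d + h)/(d^4 - 4*d^3*h - 12*d^2*h^2 + 32*d*h^3 + 64*h^4)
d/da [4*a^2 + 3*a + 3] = 8*a + 3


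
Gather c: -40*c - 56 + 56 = -40*c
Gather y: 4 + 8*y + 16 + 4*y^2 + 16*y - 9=4*y^2 + 24*y + 11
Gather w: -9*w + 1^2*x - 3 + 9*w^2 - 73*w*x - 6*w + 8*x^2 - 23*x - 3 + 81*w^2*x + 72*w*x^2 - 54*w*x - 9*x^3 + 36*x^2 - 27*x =w^2*(81*x + 9) + w*(72*x^2 - 127*x - 15) - 9*x^3 + 44*x^2 - 49*x - 6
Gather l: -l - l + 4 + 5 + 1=10 - 2*l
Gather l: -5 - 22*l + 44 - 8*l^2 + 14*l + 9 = -8*l^2 - 8*l + 48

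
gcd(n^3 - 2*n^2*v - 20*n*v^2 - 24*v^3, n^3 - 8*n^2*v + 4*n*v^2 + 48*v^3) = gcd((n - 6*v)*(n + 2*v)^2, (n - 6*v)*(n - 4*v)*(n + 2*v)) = -n^2 + 4*n*v + 12*v^2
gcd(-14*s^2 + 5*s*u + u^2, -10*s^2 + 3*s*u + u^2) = 2*s - u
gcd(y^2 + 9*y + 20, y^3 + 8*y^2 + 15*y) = y + 5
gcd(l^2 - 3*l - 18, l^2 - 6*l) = l - 6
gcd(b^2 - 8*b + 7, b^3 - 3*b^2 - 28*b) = b - 7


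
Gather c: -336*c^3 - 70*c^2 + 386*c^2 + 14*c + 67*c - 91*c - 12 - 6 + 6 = -336*c^3 + 316*c^2 - 10*c - 12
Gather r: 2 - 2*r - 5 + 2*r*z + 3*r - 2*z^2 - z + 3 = r*(2*z + 1) - 2*z^2 - z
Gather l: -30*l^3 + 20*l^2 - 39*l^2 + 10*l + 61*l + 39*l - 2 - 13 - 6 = -30*l^3 - 19*l^2 + 110*l - 21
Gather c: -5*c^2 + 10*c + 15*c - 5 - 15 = -5*c^2 + 25*c - 20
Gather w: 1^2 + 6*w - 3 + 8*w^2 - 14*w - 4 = 8*w^2 - 8*w - 6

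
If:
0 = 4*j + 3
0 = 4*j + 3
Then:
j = -3/4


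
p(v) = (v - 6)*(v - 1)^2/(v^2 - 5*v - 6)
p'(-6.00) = 0.84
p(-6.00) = -9.80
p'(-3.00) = 0.00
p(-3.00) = -8.00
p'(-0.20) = -5.25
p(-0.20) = 1.80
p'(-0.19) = -5.10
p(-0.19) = 1.75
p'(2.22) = 0.61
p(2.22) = 0.46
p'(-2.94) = -0.06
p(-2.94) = -8.00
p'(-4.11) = 0.59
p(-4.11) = -8.40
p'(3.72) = 0.82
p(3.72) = 1.57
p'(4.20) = 0.85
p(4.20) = 1.97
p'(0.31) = -1.33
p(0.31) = 0.36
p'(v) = (5 - 2*v)*(v - 6)*(v - 1)^2/(v^2 - 5*v - 6)^2 + (v - 6)*(2*v - 2)/(v^2 - 5*v - 6) + (v - 1)^2/(v^2 - 5*v - 6)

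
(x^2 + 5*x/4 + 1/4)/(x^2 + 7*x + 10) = (4*x^2 + 5*x + 1)/(4*(x^2 + 7*x + 10))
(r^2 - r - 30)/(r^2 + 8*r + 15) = (r - 6)/(r + 3)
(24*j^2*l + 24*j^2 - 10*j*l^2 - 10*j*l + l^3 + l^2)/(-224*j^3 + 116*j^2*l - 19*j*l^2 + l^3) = (-6*j*l - 6*j + l^2 + l)/(56*j^2 - 15*j*l + l^2)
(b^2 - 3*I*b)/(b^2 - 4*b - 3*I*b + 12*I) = b/(b - 4)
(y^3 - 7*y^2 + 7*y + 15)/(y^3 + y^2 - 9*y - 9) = (y - 5)/(y + 3)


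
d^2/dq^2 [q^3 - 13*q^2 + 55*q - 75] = 6*q - 26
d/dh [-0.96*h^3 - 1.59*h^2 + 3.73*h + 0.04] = -2.88*h^2 - 3.18*h + 3.73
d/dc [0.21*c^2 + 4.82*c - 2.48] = 0.42*c + 4.82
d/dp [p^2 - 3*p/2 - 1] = 2*p - 3/2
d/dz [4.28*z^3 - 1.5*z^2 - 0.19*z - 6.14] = 12.84*z^2 - 3.0*z - 0.19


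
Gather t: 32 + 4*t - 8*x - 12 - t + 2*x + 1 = 3*t - 6*x + 21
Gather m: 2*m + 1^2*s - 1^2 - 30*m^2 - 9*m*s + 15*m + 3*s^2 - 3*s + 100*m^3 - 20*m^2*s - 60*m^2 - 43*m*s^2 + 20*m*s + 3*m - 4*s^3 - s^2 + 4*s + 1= 100*m^3 + m^2*(-20*s - 90) + m*(-43*s^2 + 11*s + 20) - 4*s^3 + 2*s^2 + 2*s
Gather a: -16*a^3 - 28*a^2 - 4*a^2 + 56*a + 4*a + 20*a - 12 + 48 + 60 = -16*a^3 - 32*a^2 + 80*a + 96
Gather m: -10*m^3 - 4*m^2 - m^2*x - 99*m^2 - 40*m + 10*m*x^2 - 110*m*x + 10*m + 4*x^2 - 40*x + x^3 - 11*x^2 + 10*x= -10*m^3 + m^2*(-x - 103) + m*(10*x^2 - 110*x - 30) + x^3 - 7*x^2 - 30*x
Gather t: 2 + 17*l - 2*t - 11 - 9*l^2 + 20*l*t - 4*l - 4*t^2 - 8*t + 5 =-9*l^2 + 13*l - 4*t^2 + t*(20*l - 10) - 4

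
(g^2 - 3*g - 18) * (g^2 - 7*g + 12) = g^4 - 10*g^3 + 15*g^2 + 90*g - 216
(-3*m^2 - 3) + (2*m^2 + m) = -m^2 + m - 3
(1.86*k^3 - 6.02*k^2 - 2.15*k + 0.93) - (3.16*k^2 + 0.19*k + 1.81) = 1.86*k^3 - 9.18*k^2 - 2.34*k - 0.88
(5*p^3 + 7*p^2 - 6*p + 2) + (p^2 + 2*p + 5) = 5*p^3 + 8*p^2 - 4*p + 7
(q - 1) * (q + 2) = q^2 + q - 2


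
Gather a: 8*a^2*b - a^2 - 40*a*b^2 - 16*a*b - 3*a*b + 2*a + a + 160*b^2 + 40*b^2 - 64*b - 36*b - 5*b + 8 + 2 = a^2*(8*b - 1) + a*(-40*b^2 - 19*b + 3) + 200*b^2 - 105*b + 10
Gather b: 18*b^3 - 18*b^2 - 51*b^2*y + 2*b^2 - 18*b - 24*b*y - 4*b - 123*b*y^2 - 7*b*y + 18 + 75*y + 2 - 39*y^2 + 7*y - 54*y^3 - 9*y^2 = 18*b^3 + b^2*(-51*y - 16) + b*(-123*y^2 - 31*y - 22) - 54*y^3 - 48*y^2 + 82*y + 20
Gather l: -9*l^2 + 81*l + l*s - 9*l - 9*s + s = -9*l^2 + l*(s + 72) - 8*s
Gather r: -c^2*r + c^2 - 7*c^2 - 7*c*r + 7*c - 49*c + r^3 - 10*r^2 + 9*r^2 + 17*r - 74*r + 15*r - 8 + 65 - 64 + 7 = -6*c^2 - 42*c + r^3 - r^2 + r*(-c^2 - 7*c - 42)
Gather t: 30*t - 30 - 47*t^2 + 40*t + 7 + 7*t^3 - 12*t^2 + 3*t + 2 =7*t^3 - 59*t^2 + 73*t - 21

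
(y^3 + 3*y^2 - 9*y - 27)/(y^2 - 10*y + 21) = (y^2 + 6*y + 9)/(y - 7)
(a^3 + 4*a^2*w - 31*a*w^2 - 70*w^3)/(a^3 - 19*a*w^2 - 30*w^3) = (a + 7*w)/(a + 3*w)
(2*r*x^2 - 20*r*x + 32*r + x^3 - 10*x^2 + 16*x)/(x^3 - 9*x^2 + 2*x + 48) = (2*r*x - 4*r + x^2 - 2*x)/(x^2 - x - 6)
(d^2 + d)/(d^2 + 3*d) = (d + 1)/(d + 3)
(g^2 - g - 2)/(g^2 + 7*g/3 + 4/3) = 3*(g - 2)/(3*g + 4)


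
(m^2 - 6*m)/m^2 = (m - 6)/m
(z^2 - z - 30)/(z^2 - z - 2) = (-z^2 + z + 30)/(-z^2 + z + 2)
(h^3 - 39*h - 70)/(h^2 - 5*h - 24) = (-h^3 + 39*h + 70)/(-h^2 + 5*h + 24)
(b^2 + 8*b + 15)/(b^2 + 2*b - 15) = (b + 3)/(b - 3)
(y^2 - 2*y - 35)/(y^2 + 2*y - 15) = (y - 7)/(y - 3)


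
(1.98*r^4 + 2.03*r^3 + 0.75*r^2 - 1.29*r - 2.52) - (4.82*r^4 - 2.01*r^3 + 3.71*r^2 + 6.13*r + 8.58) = -2.84*r^4 + 4.04*r^3 - 2.96*r^2 - 7.42*r - 11.1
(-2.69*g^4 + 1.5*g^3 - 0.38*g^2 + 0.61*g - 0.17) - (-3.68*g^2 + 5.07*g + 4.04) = -2.69*g^4 + 1.5*g^3 + 3.3*g^2 - 4.46*g - 4.21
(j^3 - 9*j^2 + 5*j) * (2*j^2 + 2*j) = 2*j^5 - 16*j^4 - 8*j^3 + 10*j^2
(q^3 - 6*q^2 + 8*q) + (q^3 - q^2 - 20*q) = 2*q^3 - 7*q^2 - 12*q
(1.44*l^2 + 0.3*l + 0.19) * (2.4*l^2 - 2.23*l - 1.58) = 3.456*l^4 - 2.4912*l^3 - 2.4882*l^2 - 0.8977*l - 0.3002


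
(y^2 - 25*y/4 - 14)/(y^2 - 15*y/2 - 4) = (4*y + 7)/(2*(2*y + 1))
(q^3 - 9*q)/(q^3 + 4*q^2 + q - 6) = q*(q - 3)/(q^2 + q - 2)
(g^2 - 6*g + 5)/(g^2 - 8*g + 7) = (g - 5)/(g - 7)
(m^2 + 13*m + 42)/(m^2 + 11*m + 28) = (m + 6)/(m + 4)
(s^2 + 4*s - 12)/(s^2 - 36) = (s - 2)/(s - 6)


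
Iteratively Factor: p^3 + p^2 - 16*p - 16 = (p - 4)*(p^2 + 5*p + 4) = (p - 4)*(p + 1)*(p + 4)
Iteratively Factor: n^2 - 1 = (n + 1)*(n - 1)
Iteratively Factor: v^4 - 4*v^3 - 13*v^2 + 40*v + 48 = (v + 3)*(v^3 - 7*v^2 + 8*v + 16) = (v + 1)*(v + 3)*(v^2 - 8*v + 16) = (v - 4)*(v + 1)*(v + 3)*(v - 4)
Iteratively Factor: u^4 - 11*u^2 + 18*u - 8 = (u - 1)*(u^3 + u^2 - 10*u + 8) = (u - 1)*(u + 4)*(u^2 - 3*u + 2) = (u - 1)^2*(u + 4)*(u - 2)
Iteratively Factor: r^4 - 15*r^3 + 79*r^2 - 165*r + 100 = (r - 1)*(r^3 - 14*r^2 + 65*r - 100) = (r - 5)*(r - 1)*(r^2 - 9*r + 20) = (r - 5)^2*(r - 1)*(r - 4)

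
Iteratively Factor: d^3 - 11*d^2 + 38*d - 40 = (d - 4)*(d^2 - 7*d + 10) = (d - 4)*(d - 2)*(d - 5)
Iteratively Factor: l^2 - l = (l - 1)*(l)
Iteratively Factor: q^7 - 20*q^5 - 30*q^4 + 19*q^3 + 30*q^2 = (q + 3)*(q^6 - 3*q^5 - 11*q^4 + 3*q^3 + 10*q^2) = (q + 2)*(q + 3)*(q^5 - 5*q^4 - q^3 + 5*q^2) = q*(q + 2)*(q + 3)*(q^4 - 5*q^3 - q^2 + 5*q) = q^2*(q + 2)*(q + 3)*(q^3 - 5*q^2 - q + 5) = q^2*(q - 1)*(q + 2)*(q + 3)*(q^2 - 4*q - 5) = q^2*(q - 5)*(q - 1)*(q + 2)*(q + 3)*(q + 1)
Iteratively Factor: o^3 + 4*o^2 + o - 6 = (o + 2)*(o^2 + 2*o - 3) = (o - 1)*(o + 2)*(o + 3)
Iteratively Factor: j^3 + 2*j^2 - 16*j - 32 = (j - 4)*(j^2 + 6*j + 8) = (j - 4)*(j + 4)*(j + 2)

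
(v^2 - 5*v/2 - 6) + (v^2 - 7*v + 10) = 2*v^2 - 19*v/2 + 4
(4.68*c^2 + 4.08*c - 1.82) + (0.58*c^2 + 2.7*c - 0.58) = 5.26*c^2 + 6.78*c - 2.4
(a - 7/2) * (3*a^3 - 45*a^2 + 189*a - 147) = 3*a^4 - 111*a^3/2 + 693*a^2/2 - 1617*a/2 + 1029/2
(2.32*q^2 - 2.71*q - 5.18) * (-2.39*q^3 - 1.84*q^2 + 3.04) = -5.5448*q^5 + 2.2081*q^4 + 17.3666*q^3 + 16.584*q^2 - 8.2384*q - 15.7472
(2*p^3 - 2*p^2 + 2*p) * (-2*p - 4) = -4*p^4 - 4*p^3 + 4*p^2 - 8*p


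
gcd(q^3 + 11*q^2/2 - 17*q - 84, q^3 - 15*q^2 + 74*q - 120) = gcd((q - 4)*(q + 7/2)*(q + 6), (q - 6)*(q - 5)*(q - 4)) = q - 4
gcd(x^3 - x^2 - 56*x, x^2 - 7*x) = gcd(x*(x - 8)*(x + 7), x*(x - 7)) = x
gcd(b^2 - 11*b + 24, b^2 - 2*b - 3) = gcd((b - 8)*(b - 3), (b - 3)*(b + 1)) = b - 3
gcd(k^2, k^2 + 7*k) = k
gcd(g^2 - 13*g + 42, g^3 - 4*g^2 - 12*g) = g - 6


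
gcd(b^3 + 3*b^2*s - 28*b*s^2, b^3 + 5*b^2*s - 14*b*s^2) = b^2 + 7*b*s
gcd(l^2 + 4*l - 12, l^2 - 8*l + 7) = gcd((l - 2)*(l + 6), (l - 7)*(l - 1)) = 1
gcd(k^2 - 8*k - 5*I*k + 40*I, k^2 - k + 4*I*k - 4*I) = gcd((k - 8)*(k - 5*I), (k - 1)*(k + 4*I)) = 1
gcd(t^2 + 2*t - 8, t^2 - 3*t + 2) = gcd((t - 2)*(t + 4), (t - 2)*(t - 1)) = t - 2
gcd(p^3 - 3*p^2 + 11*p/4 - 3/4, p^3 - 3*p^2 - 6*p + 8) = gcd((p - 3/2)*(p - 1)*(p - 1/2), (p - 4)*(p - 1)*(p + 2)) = p - 1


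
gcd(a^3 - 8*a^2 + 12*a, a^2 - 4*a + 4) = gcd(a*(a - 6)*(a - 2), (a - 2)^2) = a - 2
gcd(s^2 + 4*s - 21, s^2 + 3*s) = 1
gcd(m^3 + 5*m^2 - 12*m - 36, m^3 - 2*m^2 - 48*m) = m + 6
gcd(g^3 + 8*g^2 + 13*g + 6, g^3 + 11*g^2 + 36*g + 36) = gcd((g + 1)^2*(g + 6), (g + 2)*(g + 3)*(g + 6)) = g + 6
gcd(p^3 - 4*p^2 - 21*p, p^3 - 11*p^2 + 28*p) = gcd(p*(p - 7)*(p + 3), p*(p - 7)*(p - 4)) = p^2 - 7*p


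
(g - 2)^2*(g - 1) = g^3 - 5*g^2 + 8*g - 4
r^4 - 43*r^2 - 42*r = r*(r - 7)*(r + 1)*(r + 6)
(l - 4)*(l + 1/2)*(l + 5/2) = l^3 - l^2 - 43*l/4 - 5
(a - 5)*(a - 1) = a^2 - 6*a + 5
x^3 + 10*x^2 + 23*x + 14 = (x + 1)*(x + 2)*(x + 7)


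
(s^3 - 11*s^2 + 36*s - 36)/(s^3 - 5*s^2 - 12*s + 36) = (s - 3)/(s + 3)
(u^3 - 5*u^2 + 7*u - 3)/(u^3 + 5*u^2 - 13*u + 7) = (u - 3)/(u + 7)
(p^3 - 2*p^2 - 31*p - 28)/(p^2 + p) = p - 3 - 28/p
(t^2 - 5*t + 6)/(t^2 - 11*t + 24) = (t - 2)/(t - 8)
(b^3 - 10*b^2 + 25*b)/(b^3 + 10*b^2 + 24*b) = (b^2 - 10*b + 25)/(b^2 + 10*b + 24)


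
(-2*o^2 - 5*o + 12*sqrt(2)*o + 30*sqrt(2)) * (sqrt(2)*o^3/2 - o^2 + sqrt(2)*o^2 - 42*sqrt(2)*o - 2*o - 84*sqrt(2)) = -sqrt(2)*o^5 - 9*sqrt(2)*o^4/2 + 14*o^4 + 63*o^3 + 67*sqrt(2)*o^3 - 938*o^2 + 324*sqrt(2)*o^2 - 4536*o + 360*sqrt(2)*o - 5040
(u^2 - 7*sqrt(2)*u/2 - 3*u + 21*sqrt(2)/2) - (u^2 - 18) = -7*sqrt(2)*u/2 - 3*u + 21*sqrt(2)/2 + 18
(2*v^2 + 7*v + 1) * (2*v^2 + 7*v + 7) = 4*v^4 + 28*v^3 + 65*v^2 + 56*v + 7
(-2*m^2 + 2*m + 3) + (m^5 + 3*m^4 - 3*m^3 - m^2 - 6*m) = m^5 + 3*m^4 - 3*m^3 - 3*m^2 - 4*m + 3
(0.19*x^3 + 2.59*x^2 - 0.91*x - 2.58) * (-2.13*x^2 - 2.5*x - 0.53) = -0.4047*x^5 - 5.9917*x^4 - 4.6374*x^3 + 6.3977*x^2 + 6.9323*x + 1.3674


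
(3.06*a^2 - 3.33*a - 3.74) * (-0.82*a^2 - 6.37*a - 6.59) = -2.5092*a^4 - 16.7616*a^3 + 4.1135*a^2 + 45.7685*a + 24.6466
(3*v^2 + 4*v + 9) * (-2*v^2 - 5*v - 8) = -6*v^4 - 23*v^3 - 62*v^2 - 77*v - 72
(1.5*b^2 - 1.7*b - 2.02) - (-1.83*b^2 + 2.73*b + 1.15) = 3.33*b^2 - 4.43*b - 3.17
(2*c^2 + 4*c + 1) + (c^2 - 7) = 3*c^2 + 4*c - 6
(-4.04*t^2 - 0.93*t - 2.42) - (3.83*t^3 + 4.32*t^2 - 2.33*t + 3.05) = -3.83*t^3 - 8.36*t^2 + 1.4*t - 5.47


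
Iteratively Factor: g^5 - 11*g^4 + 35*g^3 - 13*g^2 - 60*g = (g - 4)*(g^4 - 7*g^3 + 7*g^2 + 15*g) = (g - 4)*(g - 3)*(g^3 - 4*g^2 - 5*g) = g*(g - 4)*(g - 3)*(g^2 - 4*g - 5) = g*(g - 5)*(g - 4)*(g - 3)*(g + 1)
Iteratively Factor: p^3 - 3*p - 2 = (p - 2)*(p^2 + 2*p + 1) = (p - 2)*(p + 1)*(p + 1)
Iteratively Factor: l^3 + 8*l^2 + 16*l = (l)*(l^2 + 8*l + 16) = l*(l + 4)*(l + 4)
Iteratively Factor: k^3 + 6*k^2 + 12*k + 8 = (k + 2)*(k^2 + 4*k + 4) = (k + 2)^2*(k + 2)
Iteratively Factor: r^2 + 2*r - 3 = (r - 1)*(r + 3)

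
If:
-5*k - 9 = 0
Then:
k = -9/5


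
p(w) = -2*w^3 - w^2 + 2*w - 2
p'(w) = -6*w^2 - 2*w + 2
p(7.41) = -855.83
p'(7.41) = -342.27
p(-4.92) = 202.14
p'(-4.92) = -133.40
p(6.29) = -526.70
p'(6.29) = -247.96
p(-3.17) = 45.32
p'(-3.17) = -51.95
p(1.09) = -3.60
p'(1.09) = -7.31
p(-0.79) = -3.22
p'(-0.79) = -0.16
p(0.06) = -1.88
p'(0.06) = 1.86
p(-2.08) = 7.51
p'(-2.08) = -19.80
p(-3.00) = 37.00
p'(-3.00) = -46.00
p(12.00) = -3578.00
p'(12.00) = -886.00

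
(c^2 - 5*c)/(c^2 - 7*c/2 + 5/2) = 2*c*(c - 5)/(2*c^2 - 7*c + 5)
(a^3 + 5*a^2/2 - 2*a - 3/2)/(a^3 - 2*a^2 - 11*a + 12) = (a + 1/2)/(a - 4)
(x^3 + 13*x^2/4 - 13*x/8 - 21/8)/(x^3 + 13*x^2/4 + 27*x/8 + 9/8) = (2*x^2 + 5*x - 7)/(2*x^2 + 5*x + 3)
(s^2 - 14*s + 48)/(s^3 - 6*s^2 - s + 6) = (s - 8)/(s^2 - 1)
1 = 1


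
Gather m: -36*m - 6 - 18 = -36*m - 24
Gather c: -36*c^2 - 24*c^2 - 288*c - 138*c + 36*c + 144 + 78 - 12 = -60*c^2 - 390*c + 210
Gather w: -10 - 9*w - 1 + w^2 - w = w^2 - 10*w - 11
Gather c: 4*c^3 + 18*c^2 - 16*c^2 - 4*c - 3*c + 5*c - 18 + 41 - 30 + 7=4*c^3 + 2*c^2 - 2*c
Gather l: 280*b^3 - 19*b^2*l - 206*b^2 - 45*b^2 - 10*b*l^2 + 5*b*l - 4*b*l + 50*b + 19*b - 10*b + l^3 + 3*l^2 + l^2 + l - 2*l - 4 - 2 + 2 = 280*b^3 - 251*b^2 + 59*b + l^3 + l^2*(4 - 10*b) + l*(-19*b^2 + b - 1) - 4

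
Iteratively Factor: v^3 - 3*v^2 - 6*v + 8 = (v - 4)*(v^2 + v - 2) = (v - 4)*(v - 1)*(v + 2)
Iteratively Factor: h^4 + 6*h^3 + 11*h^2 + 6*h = (h)*(h^3 + 6*h^2 + 11*h + 6) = h*(h + 2)*(h^2 + 4*h + 3) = h*(h + 2)*(h + 3)*(h + 1)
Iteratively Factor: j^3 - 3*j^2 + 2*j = (j - 1)*(j^2 - 2*j) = (j - 2)*(j - 1)*(j)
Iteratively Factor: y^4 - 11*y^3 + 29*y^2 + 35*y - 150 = (y - 3)*(y^3 - 8*y^2 + 5*y + 50) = (y - 5)*(y - 3)*(y^2 - 3*y - 10) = (y - 5)*(y - 3)*(y + 2)*(y - 5)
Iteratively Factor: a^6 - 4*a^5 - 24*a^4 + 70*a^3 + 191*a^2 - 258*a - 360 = (a + 1)*(a^5 - 5*a^4 - 19*a^3 + 89*a^2 + 102*a - 360) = (a - 2)*(a + 1)*(a^4 - 3*a^3 - 25*a^2 + 39*a + 180) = (a - 2)*(a + 1)*(a + 3)*(a^3 - 6*a^2 - 7*a + 60) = (a - 4)*(a - 2)*(a + 1)*(a + 3)*(a^2 - 2*a - 15) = (a - 4)*(a - 2)*(a + 1)*(a + 3)^2*(a - 5)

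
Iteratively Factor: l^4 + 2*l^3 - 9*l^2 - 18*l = (l + 2)*(l^3 - 9*l) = l*(l + 2)*(l^2 - 9) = l*(l + 2)*(l + 3)*(l - 3)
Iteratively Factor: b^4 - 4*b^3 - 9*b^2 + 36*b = (b - 3)*(b^3 - b^2 - 12*b) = (b - 3)*(b + 3)*(b^2 - 4*b) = b*(b - 3)*(b + 3)*(b - 4)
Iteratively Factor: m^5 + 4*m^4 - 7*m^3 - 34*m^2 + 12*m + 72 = (m + 2)*(m^4 + 2*m^3 - 11*m^2 - 12*m + 36) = (m + 2)*(m + 3)*(m^3 - m^2 - 8*m + 12) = (m - 2)*(m + 2)*(m + 3)*(m^2 + m - 6) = (m - 2)*(m + 2)*(m + 3)^2*(m - 2)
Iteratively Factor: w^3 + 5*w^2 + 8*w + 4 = (w + 2)*(w^2 + 3*w + 2) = (w + 1)*(w + 2)*(w + 2)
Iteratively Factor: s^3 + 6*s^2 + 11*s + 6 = (s + 1)*(s^2 + 5*s + 6) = (s + 1)*(s + 2)*(s + 3)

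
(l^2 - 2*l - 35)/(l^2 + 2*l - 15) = (l - 7)/(l - 3)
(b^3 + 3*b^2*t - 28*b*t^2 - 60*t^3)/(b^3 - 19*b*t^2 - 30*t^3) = (b + 6*t)/(b + 3*t)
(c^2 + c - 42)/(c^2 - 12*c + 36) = (c + 7)/(c - 6)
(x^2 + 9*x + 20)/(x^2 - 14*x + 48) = (x^2 + 9*x + 20)/(x^2 - 14*x + 48)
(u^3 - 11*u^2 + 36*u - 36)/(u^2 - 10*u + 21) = (u^2 - 8*u + 12)/(u - 7)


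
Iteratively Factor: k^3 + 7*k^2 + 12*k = (k)*(k^2 + 7*k + 12) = k*(k + 4)*(k + 3)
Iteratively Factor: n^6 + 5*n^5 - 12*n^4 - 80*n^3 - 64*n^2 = (n + 4)*(n^5 + n^4 - 16*n^3 - 16*n^2) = (n - 4)*(n + 4)*(n^4 + 5*n^3 + 4*n^2) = (n - 4)*(n + 4)^2*(n^3 + n^2) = n*(n - 4)*(n + 4)^2*(n^2 + n) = n^2*(n - 4)*(n + 4)^2*(n + 1)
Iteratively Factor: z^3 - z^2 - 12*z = (z)*(z^2 - z - 12) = z*(z + 3)*(z - 4)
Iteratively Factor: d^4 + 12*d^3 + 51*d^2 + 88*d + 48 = (d + 3)*(d^3 + 9*d^2 + 24*d + 16) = (d + 3)*(d + 4)*(d^2 + 5*d + 4) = (d + 3)*(d + 4)^2*(d + 1)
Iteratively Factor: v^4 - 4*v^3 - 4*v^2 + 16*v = (v - 2)*(v^3 - 2*v^2 - 8*v) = (v - 4)*(v - 2)*(v^2 + 2*v) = v*(v - 4)*(v - 2)*(v + 2)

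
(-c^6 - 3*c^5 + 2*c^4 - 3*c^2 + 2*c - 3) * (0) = 0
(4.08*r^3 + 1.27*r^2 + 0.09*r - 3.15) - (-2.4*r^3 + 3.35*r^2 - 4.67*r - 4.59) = 6.48*r^3 - 2.08*r^2 + 4.76*r + 1.44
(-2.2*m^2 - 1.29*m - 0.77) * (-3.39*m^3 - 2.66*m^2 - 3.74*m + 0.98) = 7.458*m^5 + 10.2251*m^4 + 14.2697*m^3 + 4.7168*m^2 + 1.6156*m - 0.7546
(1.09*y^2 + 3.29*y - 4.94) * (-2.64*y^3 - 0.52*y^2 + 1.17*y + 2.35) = -2.8776*y^5 - 9.2524*y^4 + 12.6061*y^3 + 8.9796*y^2 + 1.9517*y - 11.609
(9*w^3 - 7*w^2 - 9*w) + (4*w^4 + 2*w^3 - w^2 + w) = 4*w^4 + 11*w^3 - 8*w^2 - 8*w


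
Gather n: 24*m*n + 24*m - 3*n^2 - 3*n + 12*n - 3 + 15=24*m - 3*n^2 + n*(24*m + 9) + 12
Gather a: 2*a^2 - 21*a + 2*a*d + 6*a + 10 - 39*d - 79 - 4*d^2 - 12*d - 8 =2*a^2 + a*(2*d - 15) - 4*d^2 - 51*d - 77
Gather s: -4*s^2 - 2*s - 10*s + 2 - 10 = -4*s^2 - 12*s - 8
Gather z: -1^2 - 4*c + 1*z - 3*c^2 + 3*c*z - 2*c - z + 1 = -3*c^2 + 3*c*z - 6*c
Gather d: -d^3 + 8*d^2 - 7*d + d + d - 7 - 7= -d^3 + 8*d^2 - 5*d - 14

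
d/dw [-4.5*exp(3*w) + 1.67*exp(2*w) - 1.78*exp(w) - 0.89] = (-13.5*exp(2*w) + 3.34*exp(w) - 1.78)*exp(w)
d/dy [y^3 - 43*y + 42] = 3*y^2 - 43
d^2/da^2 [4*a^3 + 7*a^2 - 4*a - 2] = 24*a + 14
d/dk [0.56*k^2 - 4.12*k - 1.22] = 1.12*k - 4.12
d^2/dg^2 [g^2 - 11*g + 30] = 2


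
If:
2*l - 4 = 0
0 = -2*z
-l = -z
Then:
No Solution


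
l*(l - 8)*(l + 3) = l^3 - 5*l^2 - 24*l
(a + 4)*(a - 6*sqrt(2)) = a^2 - 6*sqrt(2)*a + 4*a - 24*sqrt(2)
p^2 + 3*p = p*(p + 3)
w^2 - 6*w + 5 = (w - 5)*(w - 1)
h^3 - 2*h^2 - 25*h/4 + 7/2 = (h - 7/2)*(h - 1/2)*(h + 2)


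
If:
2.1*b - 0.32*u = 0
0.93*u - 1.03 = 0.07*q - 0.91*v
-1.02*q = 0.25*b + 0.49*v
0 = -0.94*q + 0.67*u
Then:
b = -0.29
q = -1.36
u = -1.90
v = 2.97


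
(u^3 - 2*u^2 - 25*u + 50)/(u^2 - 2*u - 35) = (u^2 - 7*u + 10)/(u - 7)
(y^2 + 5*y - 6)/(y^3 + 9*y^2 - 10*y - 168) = (y - 1)/(y^2 + 3*y - 28)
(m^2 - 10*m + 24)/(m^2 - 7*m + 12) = (m - 6)/(m - 3)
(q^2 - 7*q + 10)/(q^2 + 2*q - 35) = (q - 2)/(q + 7)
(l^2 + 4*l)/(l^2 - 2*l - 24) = l/(l - 6)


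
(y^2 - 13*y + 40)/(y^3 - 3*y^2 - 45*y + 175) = (y - 8)/(y^2 + 2*y - 35)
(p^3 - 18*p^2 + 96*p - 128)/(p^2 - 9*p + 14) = (p^2 - 16*p + 64)/(p - 7)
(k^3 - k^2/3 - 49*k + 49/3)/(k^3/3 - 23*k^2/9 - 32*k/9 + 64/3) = 3*(3*k^3 - k^2 - 147*k + 49)/(3*k^3 - 23*k^2 - 32*k + 192)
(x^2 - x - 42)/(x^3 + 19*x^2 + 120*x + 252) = (x - 7)/(x^2 + 13*x + 42)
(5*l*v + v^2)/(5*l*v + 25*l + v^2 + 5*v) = v/(v + 5)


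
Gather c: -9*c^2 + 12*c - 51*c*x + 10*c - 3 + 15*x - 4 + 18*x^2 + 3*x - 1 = -9*c^2 + c*(22 - 51*x) + 18*x^2 + 18*x - 8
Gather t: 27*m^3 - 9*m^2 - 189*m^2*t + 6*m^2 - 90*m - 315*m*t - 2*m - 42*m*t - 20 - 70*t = 27*m^3 - 3*m^2 - 92*m + t*(-189*m^2 - 357*m - 70) - 20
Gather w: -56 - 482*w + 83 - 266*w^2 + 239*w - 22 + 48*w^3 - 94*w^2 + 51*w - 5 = 48*w^3 - 360*w^2 - 192*w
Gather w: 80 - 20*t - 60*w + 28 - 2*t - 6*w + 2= -22*t - 66*w + 110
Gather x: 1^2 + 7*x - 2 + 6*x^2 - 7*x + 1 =6*x^2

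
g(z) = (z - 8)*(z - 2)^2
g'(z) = (z - 8)*(2*z - 4) + (z - 2)^2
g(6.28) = -31.51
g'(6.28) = 3.60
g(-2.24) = -184.09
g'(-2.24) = 104.81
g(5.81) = -31.79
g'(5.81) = -2.17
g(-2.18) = -177.87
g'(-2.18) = 102.58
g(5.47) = -30.46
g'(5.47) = -5.52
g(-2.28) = -188.31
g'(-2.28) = 106.32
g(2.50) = -1.38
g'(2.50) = -5.25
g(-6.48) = -1041.26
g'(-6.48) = 317.49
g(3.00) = -5.00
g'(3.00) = -9.00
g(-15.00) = -6647.00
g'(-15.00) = 1071.00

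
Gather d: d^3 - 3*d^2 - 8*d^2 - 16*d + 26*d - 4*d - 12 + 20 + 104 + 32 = d^3 - 11*d^2 + 6*d + 144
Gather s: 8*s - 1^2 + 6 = 8*s + 5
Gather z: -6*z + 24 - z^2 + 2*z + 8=-z^2 - 4*z + 32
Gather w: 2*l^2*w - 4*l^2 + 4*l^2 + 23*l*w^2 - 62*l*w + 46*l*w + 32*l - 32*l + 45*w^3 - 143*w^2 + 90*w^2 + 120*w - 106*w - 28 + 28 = 45*w^3 + w^2*(23*l - 53) + w*(2*l^2 - 16*l + 14)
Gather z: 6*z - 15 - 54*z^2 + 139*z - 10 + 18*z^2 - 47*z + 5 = -36*z^2 + 98*z - 20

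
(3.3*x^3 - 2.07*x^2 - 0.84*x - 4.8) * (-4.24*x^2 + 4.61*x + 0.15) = -13.992*x^5 + 23.9898*x^4 - 5.4861*x^3 + 16.1691*x^2 - 22.254*x - 0.72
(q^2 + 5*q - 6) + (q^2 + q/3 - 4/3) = 2*q^2 + 16*q/3 - 22/3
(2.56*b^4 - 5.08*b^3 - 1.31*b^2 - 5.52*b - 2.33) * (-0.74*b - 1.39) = -1.8944*b^5 + 0.2008*b^4 + 8.0306*b^3 + 5.9057*b^2 + 9.397*b + 3.2387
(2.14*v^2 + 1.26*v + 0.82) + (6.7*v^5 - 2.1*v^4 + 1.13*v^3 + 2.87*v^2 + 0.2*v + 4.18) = 6.7*v^5 - 2.1*v^4 + 1.13*v^3 + 5.01*v^2 + 1.46*v + 5.0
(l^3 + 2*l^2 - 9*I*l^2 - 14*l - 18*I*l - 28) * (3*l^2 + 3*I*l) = 3*l^5 + 6*l^4 - 24*I*l^4 - 15*l^3 - 48*I*l^3 - 30*l^2 - 42*I*l^2 - 84*I*l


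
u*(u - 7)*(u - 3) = u^3 - 10*u^2 + 21*u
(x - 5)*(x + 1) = x^2 - 4*x - 5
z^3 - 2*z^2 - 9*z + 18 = (z - 3)*(z - 2)*(z + 3)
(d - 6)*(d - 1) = d^2 - 7*d + 6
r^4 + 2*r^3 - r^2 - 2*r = r*(r - 1)*(r + 1)*(r + 2)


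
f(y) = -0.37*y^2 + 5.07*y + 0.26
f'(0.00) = 5.07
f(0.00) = 0.26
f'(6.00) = 0.63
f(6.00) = 17.36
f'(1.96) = 3.62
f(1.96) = 8.78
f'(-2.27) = 6.75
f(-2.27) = -13.16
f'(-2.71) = 7.08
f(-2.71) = -16.20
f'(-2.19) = 6.69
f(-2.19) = -12.62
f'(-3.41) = 7.59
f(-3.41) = -21.33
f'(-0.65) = 5.55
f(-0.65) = -3.19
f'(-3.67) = 7.79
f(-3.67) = -23.33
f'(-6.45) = 9.84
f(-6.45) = -47.83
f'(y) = 5.07 - 0.74*y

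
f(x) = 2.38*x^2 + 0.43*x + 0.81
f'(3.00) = 14.71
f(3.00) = 23.52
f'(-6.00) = -28.13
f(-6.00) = 83.91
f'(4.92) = 23.85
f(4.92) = 60.54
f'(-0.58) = -2.33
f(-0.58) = 1.36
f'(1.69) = 8.47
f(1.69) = 8.33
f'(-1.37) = -6.09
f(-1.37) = 4.69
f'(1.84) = 9.19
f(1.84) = 9.66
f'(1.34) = 6.81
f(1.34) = 5.66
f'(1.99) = 9.90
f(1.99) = 11.09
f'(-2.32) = -10.61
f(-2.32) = 12.62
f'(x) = 4.76*x + 0.43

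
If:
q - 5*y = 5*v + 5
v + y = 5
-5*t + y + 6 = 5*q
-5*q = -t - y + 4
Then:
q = 30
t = 5/3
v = -442/3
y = 457/3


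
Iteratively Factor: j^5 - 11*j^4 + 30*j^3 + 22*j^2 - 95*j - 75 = (j + 1)*(j^4 - 12*j^3 + 42*j^2 - 20*j - 75) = (j + 1)^2*(j^3 - 13*j^2 + 55*j - 75) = (j - 3)*(j + 1)^2*(j^2 - 10*j + 25) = (j - 5)*(j - 3)*(j + 1)^2*(j - 5)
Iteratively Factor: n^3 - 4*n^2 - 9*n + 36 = (n - 3)*(n^2 - n - 12) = (n - 3)*(n + 3)*(n - 4)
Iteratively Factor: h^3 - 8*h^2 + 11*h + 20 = (h + 1)*(h^2 - 9*h + 20) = (h - 5)*(h + 1)*(h - 4)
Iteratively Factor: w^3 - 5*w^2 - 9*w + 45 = (w - 3)*(w^2 - 2*w - 15) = (w - 3)*(w + 3)*(w - 5)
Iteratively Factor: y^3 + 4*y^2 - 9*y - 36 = (y - 3)*(y^2 + 7*y + 12) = (y - 3)*(y + 4)*(y + 3)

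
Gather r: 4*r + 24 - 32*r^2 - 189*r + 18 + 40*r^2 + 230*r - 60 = 8*r^2 + 45*r - 18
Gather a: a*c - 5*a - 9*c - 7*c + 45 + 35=a*(c - 5) - 16*c + 80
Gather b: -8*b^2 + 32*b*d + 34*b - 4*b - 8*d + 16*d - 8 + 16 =-8*b^2 + b*(32*d + 30) + 8*d + 8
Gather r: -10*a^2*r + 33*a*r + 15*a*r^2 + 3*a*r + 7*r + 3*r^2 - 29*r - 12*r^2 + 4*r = r^2*(15*a - 9) + r*(-10*a^2 + 36*a - 18)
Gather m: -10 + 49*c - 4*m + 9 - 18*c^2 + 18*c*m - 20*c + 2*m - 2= -18*c^2 + 29*c + m*(18*c - 2) - 3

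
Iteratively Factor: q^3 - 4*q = (q)*(q^2 - 4) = q*(q + 2)*(q - 2)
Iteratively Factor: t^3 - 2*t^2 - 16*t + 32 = (t - 2)*(t^2 - 16) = (t - 4)*(t - 2)*(t + 4)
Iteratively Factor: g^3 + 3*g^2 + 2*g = (g)*(g^2 + 3*g + 2) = g*(g + 2)*(g + 1)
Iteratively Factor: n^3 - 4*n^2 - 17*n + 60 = (n - 3)*(n^2 - n - 20) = (n - 3)*(n + 4)*(n - 5)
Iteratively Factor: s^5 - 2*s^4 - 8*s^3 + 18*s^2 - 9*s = (s + 3)*(s^4 - 5*s^3 + 7*s^2 - 3*s) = (s - 1)*(s + 3)*(s^3 - 4*s^2 + 3*s) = (s - 3)*(s - 1)*(s + 3)*(s^2 - s) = s*(s - 3)*(s - 1)*(s + 3)*(s - 1)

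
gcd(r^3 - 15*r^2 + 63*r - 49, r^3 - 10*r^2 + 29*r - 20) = r - 1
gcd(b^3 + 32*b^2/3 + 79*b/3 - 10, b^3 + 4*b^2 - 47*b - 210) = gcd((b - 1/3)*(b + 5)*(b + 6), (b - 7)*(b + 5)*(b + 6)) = b^2 + 11*b + 30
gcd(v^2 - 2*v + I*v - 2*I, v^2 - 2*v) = v - 2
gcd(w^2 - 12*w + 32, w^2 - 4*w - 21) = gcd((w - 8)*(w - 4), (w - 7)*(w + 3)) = 1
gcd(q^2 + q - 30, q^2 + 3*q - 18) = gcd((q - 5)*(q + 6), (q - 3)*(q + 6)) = q + 6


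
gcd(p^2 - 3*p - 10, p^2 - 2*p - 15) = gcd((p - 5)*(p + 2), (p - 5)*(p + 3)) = p - 5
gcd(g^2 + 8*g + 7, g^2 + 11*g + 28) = g + 7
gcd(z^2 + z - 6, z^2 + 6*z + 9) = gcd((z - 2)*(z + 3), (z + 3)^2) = z + 3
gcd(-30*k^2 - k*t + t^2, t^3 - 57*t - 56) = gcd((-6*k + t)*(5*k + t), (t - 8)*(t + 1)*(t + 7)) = 1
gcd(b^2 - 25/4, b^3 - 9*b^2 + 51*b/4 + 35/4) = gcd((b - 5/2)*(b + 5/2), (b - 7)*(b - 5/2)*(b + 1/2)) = b - 5/2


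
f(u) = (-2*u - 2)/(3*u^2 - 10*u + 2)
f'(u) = (10 - 6*u)*(-2*u - 2)/(3*u^2 - 10*u + 2)^2 - 2/(3*u^2 - 10*u + 2)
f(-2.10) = 0.06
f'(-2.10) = -0.02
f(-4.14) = 0.07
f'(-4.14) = 0.00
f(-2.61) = 0.07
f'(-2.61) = -0.01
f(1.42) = 0.79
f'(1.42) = 0.14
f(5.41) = -0.36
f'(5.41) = 0.17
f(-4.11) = 0.07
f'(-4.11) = 0.00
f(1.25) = 0.77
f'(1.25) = 0.01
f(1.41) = 0.79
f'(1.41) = 0.13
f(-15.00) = 0.03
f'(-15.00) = 0.00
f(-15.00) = 0.03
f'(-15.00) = 0.00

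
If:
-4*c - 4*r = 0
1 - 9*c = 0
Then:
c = 1/9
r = -1/9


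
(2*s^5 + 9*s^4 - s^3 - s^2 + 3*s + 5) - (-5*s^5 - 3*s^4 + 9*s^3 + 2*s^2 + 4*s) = 7*s^5 + 12*s^4 - 10*s^3 - 3*s^2 - s + 5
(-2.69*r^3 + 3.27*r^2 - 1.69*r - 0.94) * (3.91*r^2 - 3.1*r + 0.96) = -10.5179*r^5 + 21.1247*r^4 - 19.3273*r^3 + 4.7028*r^2 + 1.2916*r - 0.9024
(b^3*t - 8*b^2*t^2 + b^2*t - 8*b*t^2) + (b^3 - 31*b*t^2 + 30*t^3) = b^3*t + b^3 - 8*b^2*t^2 + b^2*t - 39*b*t^2 + 30*t^3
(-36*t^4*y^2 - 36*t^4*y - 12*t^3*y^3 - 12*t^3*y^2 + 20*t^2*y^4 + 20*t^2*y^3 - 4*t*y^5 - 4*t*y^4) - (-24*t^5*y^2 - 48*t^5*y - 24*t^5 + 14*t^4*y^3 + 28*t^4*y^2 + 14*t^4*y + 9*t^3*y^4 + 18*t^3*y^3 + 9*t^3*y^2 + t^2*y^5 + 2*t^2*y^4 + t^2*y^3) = 24*t^5*y^2 + 48*t^5*y + 24*t^5 - 14*t^4*y^3 - 64*t^4*y^2 - 50*t^4*y - 9*t^3*y^4 - 30*t^3*y^3 - 21*t^3*y^2 - t^2*y^5 + 18*t^2*y^4 + 19*t^2*y^3 - 4*t*y^5 - 4*t*y^4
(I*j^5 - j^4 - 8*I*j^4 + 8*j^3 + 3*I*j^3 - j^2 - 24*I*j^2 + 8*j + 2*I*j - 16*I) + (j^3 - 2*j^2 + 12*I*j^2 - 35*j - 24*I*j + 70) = I*j^5 - j^4 - 8*I*j^4 + 9*j^3 + 3*I*j^3 - 3*j^2 - 12*I*j^2 - 27*j - 22*I*j + 70 - 16*I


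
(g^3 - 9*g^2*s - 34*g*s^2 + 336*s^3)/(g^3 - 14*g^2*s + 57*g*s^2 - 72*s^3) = (g^2 - g*s - 42*s^2)/(g^2 - 6*g*s + 9*s^2)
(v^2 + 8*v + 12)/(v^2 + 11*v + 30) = (v + 2)/(v + 5)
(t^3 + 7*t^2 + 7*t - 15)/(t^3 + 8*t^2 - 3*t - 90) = (t^2 + 2*t - 3)/(t^2 + 3*t - 18)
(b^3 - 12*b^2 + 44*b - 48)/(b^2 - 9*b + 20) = (b^2 - 8*b + 12)/(b - 5)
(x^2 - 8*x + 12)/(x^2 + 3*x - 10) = (x - 6)/(x + 5)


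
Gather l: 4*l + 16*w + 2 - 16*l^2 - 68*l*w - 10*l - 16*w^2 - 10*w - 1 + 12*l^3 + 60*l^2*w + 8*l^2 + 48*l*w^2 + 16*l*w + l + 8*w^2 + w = 12*l^3 + l^2*(60*w - 8) + l*(48*w^2 - 52*w - 5) - 8*w^2 + 7*w + 1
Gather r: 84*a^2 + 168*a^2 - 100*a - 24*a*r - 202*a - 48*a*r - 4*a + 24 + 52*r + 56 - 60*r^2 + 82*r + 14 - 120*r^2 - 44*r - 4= 252*a^2 - 306*a - 180*r^2 + r*(90 - 72*a) + 90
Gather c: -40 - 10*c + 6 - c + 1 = -11*c - 33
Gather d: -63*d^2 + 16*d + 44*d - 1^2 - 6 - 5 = -63*d^2 + 60*d - 12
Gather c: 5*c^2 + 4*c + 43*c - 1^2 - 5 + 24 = 5*c^2 + 47*c + 18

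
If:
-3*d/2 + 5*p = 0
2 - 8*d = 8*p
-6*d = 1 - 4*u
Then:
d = 5/26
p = 3/52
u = 7/13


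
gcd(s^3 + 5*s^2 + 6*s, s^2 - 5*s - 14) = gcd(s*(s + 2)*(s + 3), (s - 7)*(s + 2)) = s + 2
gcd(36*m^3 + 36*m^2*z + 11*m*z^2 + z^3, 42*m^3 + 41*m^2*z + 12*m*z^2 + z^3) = 6*m^2 + 5*m*z + z^2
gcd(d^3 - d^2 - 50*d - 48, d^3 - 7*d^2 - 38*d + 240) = d^2 - 2*d - 48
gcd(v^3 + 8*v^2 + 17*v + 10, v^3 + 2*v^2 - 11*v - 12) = v + 1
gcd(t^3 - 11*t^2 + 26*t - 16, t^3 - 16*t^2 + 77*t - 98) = t - 2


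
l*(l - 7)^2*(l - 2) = l^4 - 16*l^3 + 77*l^2 - 98*l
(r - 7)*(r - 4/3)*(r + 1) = r^3 - 22*r^2/3 + r + 28/3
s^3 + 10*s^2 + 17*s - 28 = (s - 1)*(s + 4)*(s + 7)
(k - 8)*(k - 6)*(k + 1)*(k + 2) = k^4 - 11*k^3 + 8*k^2 + 116*k + 96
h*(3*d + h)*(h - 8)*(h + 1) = 3*d*h^3 - 21*d*h^2 - 24*d*h + h^4 - 7*h^3 - 8*h^2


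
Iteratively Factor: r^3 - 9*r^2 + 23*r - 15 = (r - 1)*(r^2 - 8*r + 15) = (r - 5)*(r - 1)*(r - 3)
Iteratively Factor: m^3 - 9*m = (m)*(m^2 - 9) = m*(m + 3)*(m - 3)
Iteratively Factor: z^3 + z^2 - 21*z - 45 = (z - 5)*(z^2 + 6*z + 9) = (z - 5)*(z + 3)*(z + 3)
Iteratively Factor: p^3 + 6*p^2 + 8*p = (p + 4)*(p^2 + 2*p) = (p + 2)*(p + 4)*(p)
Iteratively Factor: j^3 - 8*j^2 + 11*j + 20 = (j + 1)*(j^2 - 9*j + 20) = (j - 4)*(j + 1)*(j - 5)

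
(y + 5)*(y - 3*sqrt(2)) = y^2 - 3*sqrt(2)*y + 5*y - 15*sqrt(2)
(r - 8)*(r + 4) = r^2 - 4*r - 32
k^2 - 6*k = k*(k - 6)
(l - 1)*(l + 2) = l^2 + l - 2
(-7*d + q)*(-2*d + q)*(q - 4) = 14*d^2*q - 56*d^2 - 9*d*q^2 + 36*d*q + q^3 - 4*q^2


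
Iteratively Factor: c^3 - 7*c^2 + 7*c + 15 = (c - 5)*(c^2 - 2*c - 3) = (c - 5)*(c - 3)*(c + 1)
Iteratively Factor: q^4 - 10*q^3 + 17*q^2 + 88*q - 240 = (q - 4)*(q^3 - 6*q^2 - 7*q + 60) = (q - 4)*(q + 3)*(q^2 - 9*q + 20) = (q - 4)^2*(q + 3)*(q - 5)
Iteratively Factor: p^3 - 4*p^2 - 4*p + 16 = (p - 4)*(p^2 - 4) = (p - 4)*(p + 2)*(p - 2)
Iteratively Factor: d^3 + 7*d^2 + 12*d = (d)*(d^2 + 7*d + 12) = d*(d + 4)*(d + 3)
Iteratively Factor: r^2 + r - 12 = (r - 3)*(r + 4)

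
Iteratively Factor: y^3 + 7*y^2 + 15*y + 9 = (y + 3)*(y^2 + 4*y + 3) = (y + 3)^2*(y + 1)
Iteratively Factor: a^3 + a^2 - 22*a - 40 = (a + 4)*(a^2 - 3*a - 10) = (a + 2)*(a + 4)*(a - 5)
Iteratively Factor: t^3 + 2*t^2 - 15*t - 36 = (t + 3)*(t^2 - t - 12) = (t - 4)*(t + 3)*(t + 3)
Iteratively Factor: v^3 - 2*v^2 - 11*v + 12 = (v - 4)*(v^2 + 2*v - 3) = (v - 4)*(v + 3)*(v - 1)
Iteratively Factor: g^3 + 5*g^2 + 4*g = (g)*(g^2 + 5*g + 4) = g*(g + 4)*(g + 1)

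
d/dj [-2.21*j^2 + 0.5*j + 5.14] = 0.5 - 4.42*j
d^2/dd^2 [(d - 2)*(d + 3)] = 2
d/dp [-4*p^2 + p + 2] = 1 - 8*p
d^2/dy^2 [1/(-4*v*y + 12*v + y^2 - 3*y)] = 2*(-4*v*y + 12*v + y^2 - 3*y - (4*v - 2*y + 3)^2)/(4*v*y - 12*v - y^2 + 3*y)^3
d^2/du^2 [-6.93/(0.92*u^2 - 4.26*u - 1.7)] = (-11.731104*u^2 + 54.320112*u + 6.93*(1.84*u - 4.26)*(3.68*u - 8.52) + 21.67704)/(-0.92*u^2 + 4.26*u + 1.7)^3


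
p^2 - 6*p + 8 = (p - 4)*(p - 2)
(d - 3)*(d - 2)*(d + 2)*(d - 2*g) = d^4 - 2*d^3*g - 3*d^3 + 6*d^2*g - 4*d^2 + 8*d*g + 12*d - 24*g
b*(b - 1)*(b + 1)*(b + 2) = b^4 + 2*b^3 - b^2 - 2*b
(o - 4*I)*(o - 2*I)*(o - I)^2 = o^4 - 8*I*o^3 - 21*o^2 + 22*I*o + 8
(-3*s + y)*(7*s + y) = -21*s^2 + 4*s*y + y^2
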